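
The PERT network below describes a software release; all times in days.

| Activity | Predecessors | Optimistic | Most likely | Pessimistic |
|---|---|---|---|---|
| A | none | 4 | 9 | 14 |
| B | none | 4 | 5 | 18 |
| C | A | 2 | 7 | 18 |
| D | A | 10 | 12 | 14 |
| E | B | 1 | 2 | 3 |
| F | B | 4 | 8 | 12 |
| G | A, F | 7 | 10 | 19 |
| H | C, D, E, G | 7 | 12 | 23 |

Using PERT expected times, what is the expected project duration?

te_A = (4 + 4·9 + 14)/6 = 54/6 = 9
te_B = (4 + 4·5 + 18)/6 = 42/6 = 7
te_C = (2 + 4·7 + 18)/6 = 48/6 = 8
te_D = (10 + 4·12 + 14)/6 = 72/6 = 12
te_E = (1 + 4·2 + 3)/6 = 12/6 = 2
te_F = (4 + 4·8 + 12)/6 = 48/6 = 8
te_G = (7 + 4·10 + 19)/6 = 66/6 = 11
te_H = (7 + 4·12 + 23)/6 = 78/6 = 13

Forward pass:
ES_A = 0; EF_A = 9
ES_B = 0; EF_B = 7
ES_C = 9; EF_C = 9+8 = 17
ES_D = 9; EF_D = 9+12 = 21
ES_E = 7; EF_E = 7+2 = 9
ES_F = 7; EF_F = 7+8 = 15
ES_G = max(EF_A=9, EF_F=15) = 15; EF_G = 15+11 = 26
ES_H = max(EF_C=17, EF_D=21, EF_E=9, EF_G=26) = 26; EF_H = 26+13 = 39
Expected project duration μ = 39 days. Critical path: B → F → G → H.

39 days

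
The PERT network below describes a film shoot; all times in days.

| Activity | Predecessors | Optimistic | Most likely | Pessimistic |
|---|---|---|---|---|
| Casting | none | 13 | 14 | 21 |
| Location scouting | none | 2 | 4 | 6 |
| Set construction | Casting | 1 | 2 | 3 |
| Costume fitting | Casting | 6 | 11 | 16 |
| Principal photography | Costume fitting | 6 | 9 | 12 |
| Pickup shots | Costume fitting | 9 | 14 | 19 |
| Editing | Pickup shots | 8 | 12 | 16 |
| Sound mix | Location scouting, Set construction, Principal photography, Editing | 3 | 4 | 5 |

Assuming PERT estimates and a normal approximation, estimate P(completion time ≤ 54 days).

0.255

te_Casting = (13 + 4·14 + 21)/6 = 90/6 = 15; σ²_Casting = ((21−13)/6)² = 1.778
te_Location scouting = (2 + 4·4 + 6)/6 = 24/6 = 4; σ²_Location scouting = ((6−2)/6)² = 0.444
te_Set construction = (1 + 4·2 + 3)/6 = 12/6 = 2; σ²_Set construction = ((3−1)/6)² = 0.111
te_Costume fitting = (6 + 4·11 + 16)/6 = 66/6 = 11; σ²_Costume fitting = ((16−6)/6)² = 2.778
te_Principal photography = (6 + 4·9 + 12)/6 = 54/6 = 9; σ²_Principal photography = ((12−6)/6)² = 1.000
te_Pickup shots = (9 + 4·14 + 19)/6 = 84/6 = 14; σ²_Pickup shots = ((19−9)/6)² = 2.778
te_Editing = (8 + 4·12 + 16)/6 = 72/6 = 12; σ²_Editing = ((16−8)/6)² = 1.778
te_Sound mix = (3 + 4·4 + 5)/6 = 24/6 = 4; σ²_Sound mix = ((5−3)/6)² = 0.111

Forward pass:
ES_Casting = 0; EF_Casting = 15
ES_Location scouting = 0; EF_Location scouting = 4
ES_Set construction = 15; EF_Set construction = 15+2 = 17
ES_Costume fitting = 15; EF_Costume fitting = 15+11 = 26
ES_Principal photography = 26; EF_Principal photography = 26+9 = 35
ES_Pickup shots = 26; EF_Pickup shots = 26+14 = 40
ES_Editing = 40; EF_Editing = 40+12 = 52
ES_Sound mix = max(EF_Location scouting=4, EF_Set construction=17, EF_Principal photography=35, EF_Editing=52) = 52; EF_Sound mix = 52+4 = 56
Expected project duration μ = 56 days. Critical path: Casting → Costume fitting → Pickup shots → Editing → Sound mix.

Variance along critical path = 1.778 + 2.778 + 2.778 + 1.778 + 0.111 = 9.222; σ = √9.222 = 3.037 days.
Z = (54 − 56) / 3.037 = -0.659
P(T ≤ 54) = Φ(-0.659) ≈ 0.255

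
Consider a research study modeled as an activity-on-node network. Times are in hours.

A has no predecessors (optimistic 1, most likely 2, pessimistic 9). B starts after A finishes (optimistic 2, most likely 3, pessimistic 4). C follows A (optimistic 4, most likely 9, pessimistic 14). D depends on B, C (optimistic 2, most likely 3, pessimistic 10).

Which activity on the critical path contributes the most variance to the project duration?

te_A = (1 + 4·2 + 9)/6 = 18/6 = 3; σ²_A = ((9−1)/6)² = 1.778
te_B = (2 + 4·3 + 4)/6 = 18/6 = 3; σ²_B = ((4−2)/6)² = 0.111
te_C = (4 + 4·9 + 14)/6 = 54/6 = 9; σ²_C = ((14−4)/6)² = 2.778
te_D = (2 + 4·3 + 10)/6 = 24/6 = 4; σ²_D = ((10−2)/6)² = 1.778

Forward pass:
ES_A = 0; EF_A = 3
ES_B = 3; EF_B = 3+3 = 6
ES_C = 3; EF_C = 3+9 = 12
ES_D = max(EF_B=6, EF_C=12) = 12; EF_D = 12+4 = 16
Expected project duration μ = 16 hours. Critical path: A → C → D.

Variances on critical path: σ²_A=1.778, σ²_C=2.778, σ²_D=1.778.
Largest is σ²_C = 2.778.

C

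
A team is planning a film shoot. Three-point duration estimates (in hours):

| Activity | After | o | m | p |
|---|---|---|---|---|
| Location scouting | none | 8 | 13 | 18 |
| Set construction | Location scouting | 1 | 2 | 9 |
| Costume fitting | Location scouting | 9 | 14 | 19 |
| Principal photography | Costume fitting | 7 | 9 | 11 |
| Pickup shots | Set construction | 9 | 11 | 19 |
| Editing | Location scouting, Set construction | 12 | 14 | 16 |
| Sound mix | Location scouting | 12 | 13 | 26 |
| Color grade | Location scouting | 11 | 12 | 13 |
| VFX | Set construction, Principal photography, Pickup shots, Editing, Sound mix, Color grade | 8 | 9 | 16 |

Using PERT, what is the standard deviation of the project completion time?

2.79 hours

te_Location scouting = (8 + 4·13 + 18)/6 = 78/6 = 13; σ²_Location scouting = ((18−8)/6)² = 2.778
te_Set construction = (1 + 4·2 + 9)/6 = 18/6 = 3; σ²_Set construction = ((9−1)/6)² = 1.778
te_Costume fitting = (9 + 4·14 + 19)/6 = 84/6 = 14; σ²_Costume fitting = ((19−9)/6)² = 2.778
te_Principal photography = (7 + 4·9 + 11)/6 = 54/6 = 9; σ²_Principal photography = ((11−7)/6)² = 0.444
te_Pickup shots = (9 + 4·11 + 19)/6 = 72/6 = 12; σ²_Pickup shots = ((19−9)/6)² = 2.778
te_Editing = (12 + 4·14 + 16)/6 = 84/6 = 14; σ²_Editing = ((16−12)/6)² = 0.444
te_Sound mix = (12 + 4·13 + 26)/6 = 90/6 = 15; σ²_Sound mix = ((26−12)/6)² = 5.444
te_Color grade = (11 + 4·12 + 13)/6 = 72/6 = 12; σ²_Color grade = ((13−11)/6)² = 0.111
te_VFX = (8 + 4·9 + 16)/6 = 60/6 = 10; σ²_VFX = ((16−8)/6)² = 1.778

Forward pass:
ES_Location scouting = 0; EF_Location scouting = 13
ES_Set construction = 13; EF_Set construction = 13+3 = 16
ES_Costume fitting = 13; EF_Costume fitting = 13+14 = 27
ES_Principal photography = 27; EF_Principal photography = 27+9 = 36
ES_Pickup shots = 16; EF_Pickup shots = 16+12 = 28
ES_Editing = max(EF_Location scouting=13, EF_Set construction=16) = 16; EF_Editing = 16+14 = 30
ES_Sound mix = 13; EF_Sound mix = 13+15 = 28
ES_Color grade = 13; EF_Color grade = 13+12 = 25
ES_VFX = max(EF_Set construction=16, EF_Principal photography=36, EF_Pickup shots=28, EF_Editing=30, EF_Sound mix=28, EF_Color grade=25) = 36; EF_VFX = 36+10 = 46
Expected project duration μ = 46 hours. Critical path: Location scouting → Costume fitting → Principal photography → VFX.

Variance along critical path = 2.778 + 2.778 + 0.444 + 1.778 = 7.778
σ = √7.778 = 2.789 hours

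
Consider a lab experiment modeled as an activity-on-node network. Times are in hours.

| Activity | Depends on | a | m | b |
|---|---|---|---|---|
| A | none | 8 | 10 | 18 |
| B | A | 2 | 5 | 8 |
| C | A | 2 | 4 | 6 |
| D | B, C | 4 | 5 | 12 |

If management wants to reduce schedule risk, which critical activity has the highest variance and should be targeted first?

te_A = (8 + 4·10 + 18)/6 = 66/6 = 11; σ²_A = ((18−8)/6)² = 2.778
te_B = (2 + 4·5 + 8)/6 = 30/6 = 5; σ²_B = ((8−2)/6)² = 1.000
te_C = (2 + 4·4 + 6)/6 = 24/6 = 4; σ²_C = ((6−2)/6)² = 0.444
te_D = (4 + 4·5 + 12)/6 = 36/6 = 6; σ²_D = ((12−4)/6)² = 1.778

Forward pass:
ES_A = 0; EF_A = 11
ES_B = 11; EF_B = 11+5 = 16
ES_C = 11; EF_C = 11+4 = 15
ES_D = max(EF_B=16, EF_C=15) = 16; EF_D = 16+6 = 22
Expected project duration μ = 22 hours. Critical path: A → B → D.

Variances on critical path: σ²_A=2.778, σ²_B=1.000, σ²_D=1.778.
Largest is σ²_A = 2.778.

A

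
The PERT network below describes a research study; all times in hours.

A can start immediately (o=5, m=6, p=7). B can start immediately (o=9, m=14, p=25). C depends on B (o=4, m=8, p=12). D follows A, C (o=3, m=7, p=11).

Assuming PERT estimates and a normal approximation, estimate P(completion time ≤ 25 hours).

0.063

te_A = (5 + 4·6 + 7)/6 = 36/6 = 6; σ²_A = ((7−5)/6)² = 0.111
te_B = (9 + 4·14 + 25)/6 = 90/6 = 15; σ²_B = ((25−9)/6)² = 7.111
te_C = (4 + 4·8 + 12)/6 = 48/6 = 8; σ²_C = ((12−4)/6)² = 1.778
te_D = (3 + 4·7 + 11)/6 = 42/6 = 7; σ²_D = ((11−3)/6)² = 1.778

Forward pass:
ES_A = 0; EF_A = 6
ES_B = 0; EF_B = 15
ES_C = 15; EF_C = 15+8 = 23
ES_D = max(EF_A=6, EF_C=23) = 23; EF_D = 23+7 = 30
Expected project duration μ = 30 hours. Critical path: B → C → D.

Variance along critical path = 7.111 + 1.778 + 1.778 = 10.667; σ = √10.667 = 3.266 hours.
Z = (25 − 30) / 3.266 = -1.531
P(T ≤ 25) = Φ(-1.531) ≈ 0.063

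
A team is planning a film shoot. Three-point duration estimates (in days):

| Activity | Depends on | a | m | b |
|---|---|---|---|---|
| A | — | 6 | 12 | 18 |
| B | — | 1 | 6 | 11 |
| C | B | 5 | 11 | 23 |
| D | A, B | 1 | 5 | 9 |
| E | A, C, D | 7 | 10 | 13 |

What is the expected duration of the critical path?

28 days

te_A = (6 + 4·12 + 18)/6 = 72/6 = 12
te_B = (1 + 4·6 + 11)/6 = 36/6 = 6
te_C = (5 + 4·11 + 23)/6 = 72/6 = 12
te_D = (1 + 4·5 + 9)/6 = 30/6 = 5
te_E = (7 + 4·10 + 13)/6 = 60/6 = 10

Forward pass:
ES_A = 0; EF_A = 12
ES_B = 0; EF_B = 6
ES_C = 6; EF_C = 6+12 = 18
ES_D = max(EF_A=12, EF_B=6) = 12; EF_D = 12+5 = 17
ES_E = max(EF_A=12, EF_C=18, EF_D=17) = 18; EF_E = 18+10 = 28
Expected project duration μ = 28 days. Critical path: B → C → E.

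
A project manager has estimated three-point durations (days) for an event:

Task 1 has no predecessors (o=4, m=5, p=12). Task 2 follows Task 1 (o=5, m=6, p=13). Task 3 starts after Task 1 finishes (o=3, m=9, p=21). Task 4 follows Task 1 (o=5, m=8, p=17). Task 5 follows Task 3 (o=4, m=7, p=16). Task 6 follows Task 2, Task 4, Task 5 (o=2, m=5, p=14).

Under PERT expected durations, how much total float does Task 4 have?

9 days

te_Task 1 = (4 + 4·5 + 12)/6 = 36/6 = 6
te_Task 2 = (5 + 4·6 + 13)/6 = 42/6 = 7
te_Task 3 = (3 + 4·9 + 21)/6 = 60/6 = 10
te_Task 4 = (5 + 4·8 + 17)/6 = 54/6 = 9
te_Task 5 = (4 + 4·7 + 16)/6 = 48/6 = 8
te_Task 6 = (2 + 4·5 + 14)/6 = 36/6 = 6

Forward pass:
ES_Task 1 = 0; EF_Task 1 = 6
ES_Task 2 = 6; EF_Task 2 = 6+7 = 13
ES_Task 3 = 6; EF_Task 3 = 6+10 = 16
ES_Task 4 = 6; EF_Task 4 = 6+9 = 15
ES_Task 5 = 16; EF_Task 5 = 16+8 = 24
ES_Task 6 = max(EF_Task 2=13, EF_Task 4=15, EF_Task 5=24) = 24; EF_Task 6 = 24+6 = 30
Expected project duration μ = 30 days. Critical path: Task 1 → Task 3 → Task 5 → Task 6.

Backward pass:
LF_Task 6 = 30; LS_Task 6 = 30−6 = 24
LF_Task 5 = LS_Task 6 = 24; LS_Task 5 = 24−8 = 16
LF_Task 4 = LS_Task 6 = 24; LS_Task 4 = 24−9 = 15
LF_Task 3 = LS_Task 5 = 16; LS_Task 3 = 16−10 = 6
LF_Task 2 = LS_Task 6 = 24; LS_Task 2 = 24−7 = 17
LF_Task 1 = min(LS_Task 2=17, LS_Task 3=6, LS_Task 4=15) = 6; LS_Task 1 = 6−6 = 0
Slack_Task 4 = LS_Task 4 − ES_Task 4 = 15 − 6 = 9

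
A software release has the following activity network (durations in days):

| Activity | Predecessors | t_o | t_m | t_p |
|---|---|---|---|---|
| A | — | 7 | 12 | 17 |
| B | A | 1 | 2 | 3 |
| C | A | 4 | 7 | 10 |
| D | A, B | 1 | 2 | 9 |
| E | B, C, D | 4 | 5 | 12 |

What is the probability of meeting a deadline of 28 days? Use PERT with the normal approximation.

te_A = (7 + 4·12 + 17)/6 = 72/6 = 12; σ²_A = ((17−7)/6)² = 2.778
te_B = (1 + 4·2 + 3)/6 = 12/6 = 2; σ²_B = ((3−1)/6)² = 0.111
te_C = (4 + 4·7 + 10)/6 = 42/6 = 7; σ²_C = ((10−4)/6)² = 1.000
te_D = (1 + 4·2 + 9)/6 = 18/6 = 3; σ²_D = ((9−1)/6)² = 1.778
te_E = (4 + 4·5 + 12)/6 = 36/6 = 6; σ²_E = ((12−4)/6)² = 1.778

Forward pass:
ES_A = 0; EF_A = 12
ES_B = 12; EF_B = 12+2 = 14
ES_C = 12; EF_C = 12+7 = 19
ES_D = max(EF_A=12, EF_B=14) = 14; EF_D = 14+3 = 17
ES_E = max(EF_B=14, EF_C=19, EF_D=17) = 19; EF_E = 19+6 = 25
Expected project duration μ = 25 days. Critical path: A → C → E.

Variance along critical path = 2.778 + 1.000 + 1.778 = 5.556; σ = √5.556 = 2.357 days.
Z = (28 − 25) / 2.357 = 1.273
P(T ≤ 28) = Φ(1.273) ≈ 0.898

0.898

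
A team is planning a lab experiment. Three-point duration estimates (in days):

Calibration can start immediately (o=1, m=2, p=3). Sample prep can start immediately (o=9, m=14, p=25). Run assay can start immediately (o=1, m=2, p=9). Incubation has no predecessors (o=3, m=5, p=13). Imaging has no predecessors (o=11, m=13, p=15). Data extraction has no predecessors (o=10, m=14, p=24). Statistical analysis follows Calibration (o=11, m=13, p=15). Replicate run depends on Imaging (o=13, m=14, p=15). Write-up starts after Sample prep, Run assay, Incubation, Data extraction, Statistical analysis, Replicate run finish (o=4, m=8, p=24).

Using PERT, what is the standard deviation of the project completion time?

te_Calibration = (1 + 4·2 + 3)/6 = 12/6 = 2; σ²_Calibration = ((3−1)/6)² = 0.111
te_Sample prep = (9 + 4·14 + 25)/6 = 90/6 = 15; σ²_Sample prep = ((25−9)/6)² = 7.111
te_Run assay = (1 + 4·2 + 9)/6 = 18/6 = 3; σ²_Run assay = ((9−1)/6)² = 1.778
te_Incubation = (3 + 4·5 + 13)/6 = 36/6 = 6; σ²_Incubation = ((13−3)/6)² = 2.778
te_Imaging = (11 + 4·13 + 15)/6 = 78/6 = 13; σ²_Imaging = ((15−11)/6)² = 0.444
te_Data extraction = (10 + 4·14 + 24)/6 = 90/6 = 15; σ²_Data extraction = ((24−10)/6)² = 5.444
te_Statistical analysis = (11 + 4·13 + 15)/6 = 78/6 = 13; σ²_Statistical analysis = ((15−11)/6)² = 0.444
te_Replicate run = (13 + 4·14 + 15)/6 = 84/6 = 14; σ²_Replicate run = ((15−13)/6)² = 0.111
te_Write-up = (4 + 4·8 + 24)/6 = 60/6 = 10; σ²_Write-up = ((24−4)/6)² = 11.111

Forward pass:
ES_Calibration = 0; EF_Calibration = 2
ES_Sample prep = 0; EF_Sample prep = 15
ES_Run assay = 0; EF_Run assay = 3
ES_Incubation = 0; EF_Incubation = 6
ES_Imaging = 0; EF_Imaging = 13
ES_Data extraction = 0; EF_Data extraction = 15
ES_Statistical analysis = 2; EF_Statistical analysis = 2+13 = 15
ES_Replicate run = 13; EF_Replicate run = 13+14 = 27
ES_Write-up = max(EF_Sample prep=15, EF_Run assay=3, EF_Incubation=6, EF_Data extraction=15, EF_Statistical analysis=15, EF_Replicate run=27) = 27; EF_Write-up = 27+10 = 37
Expected project duration μ = 37 days. Critical path: Imaging → Replicate run → Write-up.

Variance along critical path = 0.444 + 0.111 + 11.111 = 11.667
σ = √11.667 = 3.416 days

3.42 days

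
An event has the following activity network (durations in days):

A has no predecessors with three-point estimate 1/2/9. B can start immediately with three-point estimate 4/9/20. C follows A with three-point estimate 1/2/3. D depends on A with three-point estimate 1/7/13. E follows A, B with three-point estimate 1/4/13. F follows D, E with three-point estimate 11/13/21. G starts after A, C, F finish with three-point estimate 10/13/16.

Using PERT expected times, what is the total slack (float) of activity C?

te_A = (1 + 4·2 + 9)/6 = 18/6 = 3
te_B = (4 + 4·9 + 20)/6 = 60/6 = 10
te_C = (1 + 4·2 + 3)/6 = 12/6 = 2
te_D = (1 + 4·7 + 13)/6 = 42/6 = 7
te_E = (1 + 4·4 + 13)/6 = 30/6 = 5
te_F = (11 + 4·13 + 21)/6 = 84/6 = 14
te_G = (10 + 4·13 + 16)/6 = 78/6 = 13

Forward pass:
ES_A = 0; EF_A = 3
ES_B = 0; EF_B = 10
ES_C = 3; EF_C = 3+2 = 5
ES_D = 3; EF_D = 3+7 = 10
ES_E = max(EF_A=3, EF_B=10) = 10; EF_E = 10+5 = 15
ES_F = max(EF_D=10, EF_E=15) = 15; EF_F = 15+14 = 29
ES_G = max(EF_A=3, EF_C=5, EF_F=29) = 29; EF_G = 29+13 = 42
Expected project duration μ = 42 days. Critical path: B → E → F → G.

Backward pass:
LF_G = 42; LS_G = 42−13 = 29
LF_F = LS_G = 29; LS_F = 29−14 = 15
LF_E = LS_F = 15; LS_E = 15−5 = 10
LF_D = LS_F = 15; LS_D = 15−7 = 8
LF_C = LS_G = 29; LS_C = 29−2 = 27
LF_B = LS_E = 10; LS_B = 10−10 = 0
LF_A = min(LS_C=27, LS_D=8, LS_E=10, LS_G=29) = 8; LS_A = 8−3 = 5
Slack_C = LS_C − ES_C = 27 − 3 = 24

24 days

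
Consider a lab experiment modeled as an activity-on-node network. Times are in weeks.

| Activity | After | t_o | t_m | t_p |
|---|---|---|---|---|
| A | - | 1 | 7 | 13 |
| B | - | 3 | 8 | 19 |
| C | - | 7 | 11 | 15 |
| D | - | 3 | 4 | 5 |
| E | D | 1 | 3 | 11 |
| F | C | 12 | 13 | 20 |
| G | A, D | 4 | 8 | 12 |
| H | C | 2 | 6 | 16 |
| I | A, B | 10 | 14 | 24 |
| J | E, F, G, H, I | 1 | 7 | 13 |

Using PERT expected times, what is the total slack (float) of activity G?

10 weeks

te_A = (1 + 4·7 + 13)/6 = 42/6 = 7
te_B = (3 + 4·8 + 19)/6 = 54/6 = 9
te_C = (7 + 4·11 + 15)/6 = 66/6 = 11
te_D = (3 + 4·4 + 5)/6 = 24/6 = 4
te_E = (1 + 4·3 + 11)/6 = 24/6 = 4
te_F = (12 + 4·13 + 20)/6 = 84/6 = 14
te_G = (4 + 4·8 + 12)/6 = 48/6 = 8
te_H = (2 + 4·6 + 16)/6 = 42/6 = 7
te_I = (10 + 4·14 + 24)/6 = 90/6 = 15
te_J = (1 + 4·7 + 13)/6 = 42/6 = 7

Forward pass:
ES_A = 0; EF_A = 7
ES_B = 0; EF_B = 9
ES_C = 0; EF_C = 11
ES_D = 0; EF_D = 4
ES_E = 4; EF_E = 4+4 = 8
ES_F = 11; EF_F = 11+14 = 25
ES_G = max(EF_A=7, EF_D=4) = 7; EF_G = 7+8 = 15
ES_H = 11; EF_H = 11+7 = 18
ES_I = max(EF_A=7, EF_B=9) = 9; EF_I = 9+15 = 24
ES_J = max(EF_E=8, EF_F=25, EF_G=15, EF_H=18, EF_I=24) = 25; EF_J = 25+7 = 32
Expected project duration μ = 32 weeks. Critical path: C → F → J.

Backward pass:
LF_J = 32; LS_J = 32−7 = 25
LF_I = LS_J = 25; LS_I = 25−15 = 10
LF_H = LS_J = 25; LS_H = 25−7 = 18
LF_G = LS_J = 25; LS_G = 25−8 = 17
LF_F = LS_J = 25; LS_F = 25−14 = 11
LF_E = LS_J = 25; LS_E = 25−4 = 21
LF_D = min(LS_E=21, LS_G=17) = 17; LS_D = 17−4 = 13
LF_C = min(LS_F=11, LS_H=18) = 11; LS_C = 11−11 = 0
LF_B = LS_I = 10; LS_B = 10−9 = 1
LF_A = min(LS_G=17, LS_I=10) = 10; LS_A = 10−7 = 3
Slack_G = LS_G − ES_G = 17 − 7 = 10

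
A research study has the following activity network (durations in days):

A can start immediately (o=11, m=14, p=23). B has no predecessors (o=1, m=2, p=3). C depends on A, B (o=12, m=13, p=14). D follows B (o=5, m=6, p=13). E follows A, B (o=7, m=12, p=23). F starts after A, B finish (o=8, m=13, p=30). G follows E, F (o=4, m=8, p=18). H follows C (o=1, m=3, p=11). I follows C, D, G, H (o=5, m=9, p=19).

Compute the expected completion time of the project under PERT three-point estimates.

49 days

te_A = (11 + 4·14 + 23)/6 = 90/6 = 15
te_B = (1 + 4·2 + 3)/6 = 12/6 = 2
te_C = (12 + 4·13 + 14)/6 = 78/6 = 13
te_D = (5 + 4·6 + 13)/6 = 42/6 = 7
te_E = (7 + 4·12 + 23)/6 = 78/6 = 13
te_F = (8 + 4·13 + 30)/6 = 90/6 = 15
te_G = (4 + 4·8 + 18)/6 = 54/6 = 9
te_H = (1 + 4·3 + 11)/6 = 24/6 = 4
te_I = (5 + 4·9 + 19)/6 = 60/6 = 10

Forward pass:
ES_A = 0; EF_A = 15
ES_B = 0; EF_B = 2
ES_C = max(EF_A=15, EF_B=2) = 15; EF_C = 15+13 = 28
ES_D = 2; EF_D = 2+7 = 9
ES_E = max(EF_A=15, EF_B=2) = 15; EF_E = 15+13 = 28
ES_F = max(EF_A=15, EF_B=2) = 15; EF_F = 15+15 = 30
ES_G = max(EF_E=28, EF_F=30) = 30; EF_G = 30+9 = 39
ES_H = 28; EF_H = 28+4 = 32
ES_I = max(EF_C=28, EF_D=9, EF_G=39, EF_H=32) = 39; EF_I = 39+10 = 49
Expected project duration μ = 49 days. Critical path: A → F → G → I.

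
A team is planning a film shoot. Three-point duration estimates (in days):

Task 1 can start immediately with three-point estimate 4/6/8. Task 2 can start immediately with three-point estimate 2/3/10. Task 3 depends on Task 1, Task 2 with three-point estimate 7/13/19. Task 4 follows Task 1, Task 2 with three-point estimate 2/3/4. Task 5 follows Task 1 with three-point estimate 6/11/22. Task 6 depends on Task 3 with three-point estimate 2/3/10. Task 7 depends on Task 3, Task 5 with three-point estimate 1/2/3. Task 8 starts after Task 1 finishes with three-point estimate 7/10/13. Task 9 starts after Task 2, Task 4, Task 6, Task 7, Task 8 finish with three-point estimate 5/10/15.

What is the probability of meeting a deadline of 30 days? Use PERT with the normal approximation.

te_Task 1 = (4 + 4·6 + 8)/6 = 36/6 = 6; σ²_Task 1 = ((8−4)/6)² = 0.444
te_Task 2 = (2 + 4·3 + 10)/6 = 24/6 = 4; σ²_Task 2 = ((10−2)/6)² = 1.778
te_Task 3 = (7 + 4·13 + 19)/6 = 78/6 = 13; σ²_Task 3 = ((19−7)/6)² = 4.000
te_Task 4 = (2 + 4·3 + 4)/6 = 18/6 = 3; σ²_Task 4 = ((4−2)/6)² = 0.111
te_Task 5 = (6 + 4·11 + 22)/6 = 72/6 = 12; σ²_Task 5 = ((22−6)/6)² = 7.111
te_Task 6 = (2 + 4·3 + 10)/6 = 24/6 = 4; σ²_Task 6 = ((10−2)/6)² = 1.778
te_Task 7 = (1 + 4·2 + 3)/6 = 12/6 = 2; σ²_Task 7 = ((3−1)/6)² = 0.111
te_Task 8 = (7 + 4·10 + 13)/6 = 60/6 = 10; σ²_Task 8 = ((13−7)/6)² = 1.000
te_Task 9 = (5 + 4·10 + 15)/6 = 60/6 = 10; σ²_Task 9 = ((15−5)/6)² = 2.778

Forward pass:
ES_Task 1 = 0; EF_Task 1 = 6
ES_Task 2 = 0; EF_Task 2 = 4
ES_Task 3 = max(EF_Task 1=6, EF_Task 2=4) = 6; EF_Task 3 = 6+13 = 19
ES_Task 4 = max(EF_Task 1=6, EF_Task 2=4) = 6; EF_Task 4 = 6+3 = 9
ES_Task 5 = 6; EF_Task 5 = 6+12 = 18
ES_Task 6 = 19; EF_Task 6 = 19+4 = 23
ES_Task 7 = max(EF_Task 3=19, EF_Task 5=18) = 19; EF_Task 7 = 19+2 = 21
ES_Task 8 = 6; EF_Task 8 = 6+10 = 16
ES_Task 9 = max(EF_Task 2=4, EF_Task 4=9, EF_Task 6=23, EF_Task 7=21, EF_Task 8=16) = 23; EF_Task 9 = 23+10 = 33
Expected project duration μ = 33 days. Critical path: Task 1 → Task 3 → Task 6 → Task 9.

Variance along critical path = 0.444 + 4.000 + 1.778 + 2.778 = 9.000; σ = √9.000 = 3.000 days.
Z = (30 − 33) / 3.000 = -1.000
P(T ≤ 30) = Φ(-1.000) ≈ 0.159

0.159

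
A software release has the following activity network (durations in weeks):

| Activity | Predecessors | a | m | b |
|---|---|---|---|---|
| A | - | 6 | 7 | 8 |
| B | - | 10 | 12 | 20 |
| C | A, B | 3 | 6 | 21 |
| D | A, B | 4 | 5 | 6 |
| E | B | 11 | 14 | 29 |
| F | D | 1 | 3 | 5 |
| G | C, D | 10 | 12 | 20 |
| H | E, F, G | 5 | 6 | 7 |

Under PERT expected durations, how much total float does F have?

13 weeks

te_A = (6 + 4·7 + 8)/6 = 42/6 = 7
te_B = (10 + 4·12 + 20)/6 = 78/6 = 13
te_C = (3 + 4·6 + 21)/6 = 48/6 = 8
te_D = (4 + 4·5 + 6)/6 = 30/6 = 5
te_E = (11 + 4·14 + 29)/6 = 96/6 = 16
te_F = (1 + 4·3 + 5)/6 = 18/6 = 3
te_G = (10 + 4·12 + 20)/6 = 78/6 = 13
te_H = (5 + 4·6 + 7)/6 = 36/6 = 6

Forward pass:
ES_A = 0; EF_A = 7
ES_B = 0; EF_B = 13
ES_C = max(EF_A=7, EF_B=13) = 13; EF_C = 13+8 = 21
ES_D = max(EF_A=7, EF_B=13) = 13; EF_D = 13+5 = 18
ES_E = 13; EF_E = 13+16 = 29
ES_F = 18; EF_F = 18+3 = 21
ES_G = max(EF_C=21, EF_D=18) = 21; EF_G = 21+13 = 34
ES_H = max(EF_E=29, EF_F=21, EF_G=34) = 34; EF_H = 34+6 = 40
Expected project duration μ = 40 weeks. Critical path: B → C → G → H.

Backward pass:
LF_H = 40; LS_H = 40−6 = 34
LF_G = LS_H = 34; LS_G = 34−13 = 21
LF_F = LS_H = 34; LS_F = 34−3 = 31
LF_E = LS_H = 34; LS_E = 34−16 = 18
LF_D = min(LS_F=31, LS_G=21) = 21; LS_D = 21−5 = 16
LF_C = LS_G = 21; LS_C = 21−8 = 13
LF_B = min(LS_C=13, LS_D=16, LS_E=18) = 13; LS_B = 13−13 = 0
LF_A = min(LS_C=13, LS_D=16) = 13; LS_A = 13−7 = 6
Slack_F = LS_F − ES_F = 31 − 18 = 13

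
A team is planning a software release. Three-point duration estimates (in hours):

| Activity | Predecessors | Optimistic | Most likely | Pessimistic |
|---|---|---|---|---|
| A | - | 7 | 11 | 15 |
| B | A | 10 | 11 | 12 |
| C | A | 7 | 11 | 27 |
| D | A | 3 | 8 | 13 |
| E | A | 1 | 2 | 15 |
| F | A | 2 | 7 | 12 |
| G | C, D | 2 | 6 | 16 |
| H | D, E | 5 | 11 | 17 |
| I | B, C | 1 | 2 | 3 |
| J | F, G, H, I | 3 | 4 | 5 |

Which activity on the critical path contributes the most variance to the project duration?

te_A = (7 + 4·11 + 15)/6 = 66/6 = 11; σ²_A = ((15−7)/6)² = 1.778
te_B = (10 + 4·11 + 12)/6 = 66/6 = 11; σ²_B = ((12−10)/6)² = 0.111
te_C = (7 + 4·11 + 27)/6 = 78/6 = 13; σ²_C = ((27−7)/6)² = 11.111
te_D = (3 + 4·8 + 13)/6 = 48/6 = 8; σ²_D = ((13−3)/6)² = 2.778
te_E = (1 + 4·2 + 15)/6 = 24/6 = 4; σ²_E = ((15−1)/6)² = 5.444
te_F = (2 + 4·7 + 12)/6 = 42/6 = 7; σ²_F = ((12−2)/6)² = 2.778
te_G = (2 + 4·6 + 16)/6 = 42/6 = 7; σ²_G = ((16−2)/6)² = 5.444
te_H = (5 + 4·11 + 17)/6 = 66/6 = 11; σ²_H = ((17−5)/6)² = 4.000
te_I = (1 + 4·2 + 3)/6 = 12/6 = 2; σ²_I = ((3−1)/6)² = 0.111
te_J = (3 + 4·4 + 5)/6 = 24/6 = 4; σ²_J = ((5−3)/6)² = 0.111

Forward pass:
ES_A = 0; EF_A = 11
ES_B = 11; EF_B = 11+11 = 22
ES_C = 11; EF_C = 11+13 = 24
ES_D = 11; EF_D = 11+8 = 19
ES_E = 11; EF_E = 11+4 = 15
ES_F = 11; EF_F = 11+7 = 18
ES_G = max(EF_C=24, EF_D=19) = 24; EF_G = 24+7 = 31
ES_H = max(EF_D=19, EF_E=15) = 19; EF_H = 19+11 = 30
ES_I = max(EF_B=22, EF_C=24) = 24; EF_I = 24+2 = 26
ES_J = max(EF_F=18, EF_G=31, EF_H=30, EF_I=26) = 31; EF_J = 31+4 = 35
Expected project duration μ = 35 hours. Critical path: A → C → G → J.

Variances on critical path: σ²_A=1.778, σ²_C=11.111, σ²_G=5.444, σ²_J=0.111.
Largest is σ²_C = 11.111.

C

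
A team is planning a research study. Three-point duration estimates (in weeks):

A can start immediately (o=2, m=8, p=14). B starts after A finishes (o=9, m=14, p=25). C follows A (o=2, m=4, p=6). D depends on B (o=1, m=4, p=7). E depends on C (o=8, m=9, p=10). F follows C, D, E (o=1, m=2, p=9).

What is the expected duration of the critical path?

30 weeks

te_A = (2 + 4·8 + 14)/6 = 48/6 = 8
te_B = (9 + 4·14 + 25)/6 = 90/6 = 15
te_C = (2 + 4·4 + 6)/6 = 24/6 = 4
te_D = (1 + 4·4 + 7)/6 = 24/6 = 4
te_E = (8 + 4·9 + 10)/6 = 54/6 = 9
te_F = (1 + 4·2 + 9)/6 = 18/6 = 3

Forward pass:
ES_A = 0; EF_A = 8
ES_B = 8; EF_B = 8+15 = 23
ES_C = 8; EF_C = 8+4 = 12
ES_D = 23; EF_D = 23+4 = 27
ES_E = 12; EF_E = 12+9 = 21
ES_F = max(EF_C=12, EF_D=27, EF_E=21) = 27; EF_F = 27+3 = 30
Expected project duration μ = 30 weeks. Critical path: A → B → D → F.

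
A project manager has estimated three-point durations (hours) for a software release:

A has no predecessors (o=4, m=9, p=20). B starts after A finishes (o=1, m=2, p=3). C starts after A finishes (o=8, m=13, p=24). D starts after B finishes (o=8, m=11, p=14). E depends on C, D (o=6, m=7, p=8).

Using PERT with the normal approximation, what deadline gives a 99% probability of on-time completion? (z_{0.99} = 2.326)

te_A = (4 + 4·9 + 20)/6 = 60/6 = 10; σ²_A = ((20−4)/6)² = 7.111
te_B = (1 + 4·2 + 3)/6 = 12/6 = 2; σ²_B = ((3−1)/6)² = 0.111
te_C = (8 + 4·13 + 24)/6 = 84/6 = 14; σ²_C = ((24−8)/6)² = 7.111
te_D = (8 + 4·11 + 14)/6 = 66/6 = 11; σ²_D = ((14−8)/6)² = 1.000
te_E = (6 + 4·7 + 8)/6 = 42/6 = 7; σ²_E = ((8−6)/6)² = 0.111

Forward pass:
ES_A = 0; EF_A = 10
ES_B = 10; EF_B = 10+2 = 12
ES_C = 10; EF_C = 10+14 = 24
ES_D = 12; EF_D = 12+11 = 23
ES_E = max(EF_C=24, EF_D=23) = 24; EF_E = 24+7 = 31
Expected project duration μ = 31 hours. Critical path: A → C → E.

Variance along critical path = 7.111 + 7.111 + 0.111 = 14.333; σ = 3.786 hours.
D = μ + z·σ = 31 + 2.326·3.786 = 39.8 hours

39.8 hours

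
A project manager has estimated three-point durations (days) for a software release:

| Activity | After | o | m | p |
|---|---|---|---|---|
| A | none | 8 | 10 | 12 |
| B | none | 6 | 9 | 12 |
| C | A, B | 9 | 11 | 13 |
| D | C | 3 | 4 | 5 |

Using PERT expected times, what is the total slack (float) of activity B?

te_A = (8 + 4·10 + 12)/6 = 60/6 = 10
te_B = (6 + 4·9 + 12)/6 = 54/6 = 9
te_C = (9 + 4·11 + 13)/6 = 66/6 = 11
te_D = (3 + 4·4 + 5)/6 = 24/6 = 4

Forward pass:
ES_A = 0; EF_A = 10
ES_B = 0; EF_B = 9
ES_C = max(EF_A=10, EF_B=9) = 10; EF_C = 10+11 = 21
ES_D = 21; EF_D = 21+4 = 25
Expected project duration μ = 25 days. Critical path: A → C → D.

Backward pass:
LF_D = 25; LS_D = 25−4 = 21
LF_C = LS_D = 21; LS_C = 21−11 = 10
LF_B = LS_C = 10; LS_B = 10−9 = 1
LF_A = LS_C = 10; LS_A = 10−10 = 0
Slack_B = LS_B − ES_B = 1 − 0 = 1

1 days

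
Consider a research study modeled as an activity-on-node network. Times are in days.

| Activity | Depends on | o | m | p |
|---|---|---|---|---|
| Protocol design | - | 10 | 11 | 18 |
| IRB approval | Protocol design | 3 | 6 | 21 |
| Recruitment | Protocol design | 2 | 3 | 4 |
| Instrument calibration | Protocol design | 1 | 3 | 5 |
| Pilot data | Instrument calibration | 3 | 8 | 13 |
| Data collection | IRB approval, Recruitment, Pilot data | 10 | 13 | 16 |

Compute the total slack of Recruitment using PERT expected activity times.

8 days

te_Protocol design = (10 + 4·11 + 18)/6 = 72/6 = 12
te_IRB approval = (3 + 4·6 + 21)/6 = 48/6 = 8
te_Recruitment = (2 + 4·3 + 4)/6 = 18/6 = 3
te_Instrument calibration = (1 + 4·3 + 5)/6 = 18/6 = 3
te_Pilot data = (3 + 4·8 + 13)/6 = 48/6 = 8
te_Data collection = (10 + 4·13 + 16)/6 = 78/6 = 13

Forward pass:
ES_Protocol design = 0; EF_Protocol design = 12
ES_IRB approval = 12; EF_IRB approval = 12+8 = 20
ES_Recruitment = 12; EF_Recruitment = 12+3 = 15
ES_Instrument calibration = 12; EF_Instrument calibration = 12+3 = 15
ES_Pilot data = 15; EF_Pilot data = 15+8 = 23
ES_Data collection = max(EF_IRB approval=20, EF_Recruitment=15, EF_Pilot data=23) = 23; EF_Data collection = 23+13 = 36
Expected project duration μ = 36 days. Critical path: Protocol design → Instrument calibration → Pilot data → Data collection.

Backward pass:
LF_Data collection = 36; LS_Data collection = 36−13 = 23
LF_Pilot data = LS_Data collection = 23; LS_Pilot data = 23−8 = 15
LF_Instrument calibration = LS_Pilot data = 15; LS_Instrument calibration = 15−3 = 12
LF_Recruitment = LS_Data collection = 23; LS_Recruitment = 23−3 = 20
LF_IRB approval = LS_Data collection = 23; LS_IRB approval = 23−8 = 15
LF_Protocol design = min(LS_IRB approval=15, LS_Recruitment=20, LS_Instrument calibration=12) = 12; LS_Protocol design = 12−12 = 0
Slack_Recruitment = LS_Recruitment − ES_Recruitment = 20 − 12 = 8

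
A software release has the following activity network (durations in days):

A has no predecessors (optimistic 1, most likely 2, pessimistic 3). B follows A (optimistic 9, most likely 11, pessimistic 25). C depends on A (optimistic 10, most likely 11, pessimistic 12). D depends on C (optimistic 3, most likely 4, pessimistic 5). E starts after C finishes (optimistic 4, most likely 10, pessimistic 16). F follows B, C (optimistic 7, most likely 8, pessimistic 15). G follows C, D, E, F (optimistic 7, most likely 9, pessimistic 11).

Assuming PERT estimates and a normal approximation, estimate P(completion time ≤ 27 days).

0.025

te_A = (1 + 4·2 + 3)/6 = 12/6 = 2; σ²_A = ((3−1)/6)² = 0.111
te_B = (9 + 4·11 + 25)/6 = 78/6 = 13; σ²_B = ((25−9)/6)² = 7.111
te_C = (10 + 4·11 + 12)/6 = 66/6 = 11; σ²_C = ((12−10)/6)² = 0.111
te_D = (3 + 4·4 + 5)/6 = 24/6 = 4; σ²_D = ((5−3)/6)² = 0.111
te_E = (4 + 4·10 + 16)/6 = 60/6 = 10; σ²_E = ((16−4)/6)² = 4.000
te_F = (7 + 4·8 + 15)/6 = 54/6 = 9; σ²_F = ((15−7)/6)² = 1.778
te_G = (7 + 4·9 + 11)/6 = 54/6 = 9; σ²_G = ((11−7)/6)² = 0.444

Forward pass:
ES_A = 0; EF_A = 2
ES_B = 2; EF_B = 2+13 = 15
ES_C = 2; EF_C = 2+11 = 13
ES_D = 13; EF_D = 13+4 = 17
ES_E = 13; EF_E = 13+10 = 23
ES_F = max(EF_B=15, EF_C=13) = 15; EF_F = 15+9 = 24
ES_G = max(EF_C=13, EF_D=17, EF_E=23, EF_F=24) = 24; EF_G = 24+9 = 33
Expected project duration μ = 33 days. Critical path: A → B → F → G.

Variance along critical path = 0.111 + 7.111 + 1.778 + 0.444 = 9.444; σ = √9.444 = 3.073 days.
Z = (27 − 33) / 3.073 = -1.952
P(T ≤ 27) = Φ(-1.952) ≈ 0.025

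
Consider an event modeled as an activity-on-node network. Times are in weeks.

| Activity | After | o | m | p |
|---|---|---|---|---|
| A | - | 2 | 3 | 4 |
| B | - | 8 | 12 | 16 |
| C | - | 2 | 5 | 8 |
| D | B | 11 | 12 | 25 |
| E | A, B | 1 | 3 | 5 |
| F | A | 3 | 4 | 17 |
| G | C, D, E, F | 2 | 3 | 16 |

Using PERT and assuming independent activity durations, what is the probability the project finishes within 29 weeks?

te_A = (2 + 4·3 + 4)/6 = 18/6 = 3; σ²_A = ((4−2)/6)² = 0.111
te_B = (8 + 4·12 + 16)/6 = 72/6 = 12; σ²_B = ((16−8)/6)² = 1.778
te_C = (2 + 4·5 + 8)/6 = 30/6 = 5; σ²_C = ((8−2)/6)² = 1.000
te_D = (11 + 4·12 + 25)/6 = 84/6 = 14; σ²_D = ((25−11)/6)² = 5.444
te_E = (1 + 4·3 + 5)/6 = 18/6 = 3; σ²_E = ((5−1)/6)² = 0.444
te_F = (3 + 4·4 + 17)/6 = 36/6 = 6; σ²_F = ((17−3)/6)² = 5.444
te_G = (2 + 4·3 + 16)/6 = 30/6 = 5; σ²_G = ((16−2)/6)² = 5.444

Forward pass:
ES_A = 0; EF_A = 3
ES_B = 0; EF_B = 12
ES_C = 0; EF_C = 5
ES_D = 12; EF_D = 12+14 = 26
ES_E = max(EF_A=3, EF_B=12) = 12; EF_E = 12+3 = 15
ES_F = 3; EF_F = 3+6 = 9
ES_G = max(EF_C=5, EF_D=26, EF_E=15, EF_F=9) = 26; EF_G = 26+5 = 31
Expected project duration μ = 31 weeks. Critical path: B → D → G.

Variance along critical path = 1.778 + 5.444 + 5.444 = 12.667; σ = √12.667 = 3.559 weeks.
Z = (29 − 31) / 3.559 = -0.562
P(T ≤ 29) = Φ(-0.562) ≈ 0.287

0.287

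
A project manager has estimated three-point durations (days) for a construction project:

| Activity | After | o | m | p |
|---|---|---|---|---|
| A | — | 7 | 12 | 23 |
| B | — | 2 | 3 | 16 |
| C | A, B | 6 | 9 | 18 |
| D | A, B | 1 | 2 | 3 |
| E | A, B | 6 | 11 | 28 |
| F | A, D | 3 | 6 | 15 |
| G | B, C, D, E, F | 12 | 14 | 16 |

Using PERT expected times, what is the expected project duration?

te_A = (7 + 4·12 + 23)/6 = 78/6 = 13
te_B = (2 + 4·3 + 16)/6 = 30/6 = 5
te_C = (6 + 4·9 + 18)/6 = 60/6 = 10
te_D = (1 + 4·2 + 3)/6 = 12/6 = 2
te_E = (6 + 4·11 + 28)/6 = 78/6 = 13
te_F = (3 + 4·6 + 15)/6 = 42/6 = 7
te_G = (12 + 4·14 + 16)/6 = 84/6 = 14

Forward pass:
ES_A = 0; EF_A = 13
ES_B = 0; EF_B = 5
ES_C = max(EF_A=13, EF_B=5) = 13; EF_C = 13+10 = 23
ES_D = max(EF_A=13, EF_B=5) = 13; EF_D = 13+2 = 15
ES_E = max(EF_A=13, EF_B=5) = 13; EF_E = 13+13 = 26
ES_F = max(EF_A=13, EF_D=15) = 15; EF_F = 15+7 = 22
ES_G = max(EF_B=5, EF_C=23, EF_D=15, EF_E=26, EF_F=22) = 26; EF_G = 26+14 = 40
Expected project duration μ = 40 days. Critical path: A → E → G.

40 days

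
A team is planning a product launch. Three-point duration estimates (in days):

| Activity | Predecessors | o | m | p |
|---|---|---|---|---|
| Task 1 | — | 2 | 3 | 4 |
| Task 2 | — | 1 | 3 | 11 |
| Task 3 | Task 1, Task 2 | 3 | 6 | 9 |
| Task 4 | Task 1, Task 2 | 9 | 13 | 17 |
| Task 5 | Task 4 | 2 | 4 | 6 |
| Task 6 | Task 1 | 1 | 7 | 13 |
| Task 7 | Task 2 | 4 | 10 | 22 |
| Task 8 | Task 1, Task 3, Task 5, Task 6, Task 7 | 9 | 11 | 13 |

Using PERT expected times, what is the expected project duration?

32 days

te_Task 1 = (2 + 4·3 + 4)/6 = 18/6 = 3
te_Task 2 = (1 + 4·3 + 11)/6 = 24/6 = 4
te_Task 3 = (3 + 4·6 + 9)/6 = 36/6 = 6
te_Task 4 = (9 + 4·13 + 17)/6 = 78/6 = 13
te_Task 5 = (2 + 4·4 + 6)/6 = 24/6 = 4
te_Task 6 = (1 + 4·7 + 13)/6 = 42/6 = 7
te_Task 7 = (4 + 4·10 + 22)/6 = 66/6 = 11
te_Task 8 = (9 + 4·11 + 13)/6 = 66/6 = 11

Forward pass:
ES_Task 1 = 0; EF_Task 1 = 3
ES_Task 2 = 0; EF_Task 2 = 4
ES_Task 3 = max(EF_Task 1=3, EF_Task 2=4) = 4; EF_Task 3 = 4+6 = 10
ES_Task 4 = max(EF_Task 1=3, EF_Task 2=4) = 4; EF_Task 4 = 4+13 = 17
ES_Task 5 = 17; EF_Task 5 = 17+4 = 21
ES_Task 6 = 3; EF_Task 6 = 3+7 = 10
ES_Task 7 = 4; EF_Task 7 = 4+11 = 15
ES_Task 8 = max(EF_Task 1=3, EF_Task 3=10, EF_Task 5=21, EF_Task 6=10, EF_Task 7=15) = 21; EF_Task 8 = 21+11 = 32
Expected project duration μ = 32 days. Critical path: Task 2 → Task 4 → Task 5 → Task 8.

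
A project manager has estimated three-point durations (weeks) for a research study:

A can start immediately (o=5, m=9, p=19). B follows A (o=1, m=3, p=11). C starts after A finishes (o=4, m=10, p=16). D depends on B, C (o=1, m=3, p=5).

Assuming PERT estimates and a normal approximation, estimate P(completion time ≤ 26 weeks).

te_A = (5 + 4·9 + 19)/6 = 60/6 = 10; σ²_A = ((19−5)/6)² = 5.444
te_B = (1 + 4·3 + 11)/6 = 24/6 = 4; σ²_B = ((11−1)/6)² = 2.778
te_C = (4 + 4·10 + 16)/6 = 60/6 = 10; σ²_C = ((16−4)/6)² = 4.000
te_D = (1 + 4·3 + 5)/6 = 18/6 = 3; σ²_D = ((5−1)/6)² = 0.444

Forward pass:
ES_A = 0; EF_A = 10
ES_B = 10; EF_B = 10+4 = 14
ES_C = 10; EF_C = 10+10 = 20
ES_D = max(EF_B=14, EF_C=20) = 20; EF_D = 20+3 = 23
Expected project duration μ = 23 weeks. Critical path: A → C → D.

Variance along critical path = 5.444 + 4.000 + 0.444 = 9.889; σ = √9.889 = 3.145 weeks.
Z = (26 − 23) / 3.145 = 0.954
P(T ≤ 26) = Φ(0.954) ≈ 0.830

0.830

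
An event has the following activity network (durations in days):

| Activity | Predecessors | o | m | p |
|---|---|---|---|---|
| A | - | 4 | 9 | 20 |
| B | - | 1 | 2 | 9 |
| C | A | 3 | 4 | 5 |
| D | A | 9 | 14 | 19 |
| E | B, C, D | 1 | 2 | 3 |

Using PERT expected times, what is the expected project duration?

26 days

te_A = (4 + 4·9 + 20)/6 = 60/6 = 10
te_B = (1 + 4·2 + 9)/6 = 18/6 = 3
te_C = (3 + 4·4 + 5)/6 = 24/6 = 4
te_D = (9 + 4·14 + 19)/6 = 84/6 = 14
te_E = (1 + 4·2 + 3)/6 = 12/6 = 2

Forward pass:
ES_A = 0; EF_A = 10
ES_B = 0; EF_B = 3
ES_C = 10; EF_C = 10+4 = 14
ES_D = 10; EF_D = 10+14 = 24
ES_E = max(EF_B=3, EF_C=14, EF_D=24) = 24; EF_E = 24+2 = 26
Expected project duration μ = 26 days. Critical path: A → D → E.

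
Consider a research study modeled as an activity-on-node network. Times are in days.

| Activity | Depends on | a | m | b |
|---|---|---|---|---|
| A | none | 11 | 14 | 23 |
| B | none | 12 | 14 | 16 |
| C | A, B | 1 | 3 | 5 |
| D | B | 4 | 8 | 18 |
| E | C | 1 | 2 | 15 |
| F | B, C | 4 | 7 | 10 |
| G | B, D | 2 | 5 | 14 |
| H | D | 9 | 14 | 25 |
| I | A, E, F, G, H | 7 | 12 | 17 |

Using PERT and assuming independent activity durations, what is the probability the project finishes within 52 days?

0.693

te_A = (11 + 4·14 + 23)/6 = 90/6 = 15; σ²_A = ((23−11)/6)² = 4.000
te_B = (12 + 4·14 + 16)/6 = 84/6 = 14; σ²_B = ((16−12)/6)² = 0.444
te_C = (1 + 4·3 + 5)/6 = 18/6 = 3; σ²_C = ((5−1)/6)² = 0.444
te_D = (4 + 4·8 + 18)/6 = 54/6 = 9; σ²_D = ((18−4)/6)² = 5.444
te_E = (1 + 4·2 + 15)/6 = 24/6 = 4; σ²_E = ((15−1)/6)² = 5.444
te_F = (4 + 4·7 + 10)/6 = 42/6 = 7; σ²_F = ((10−4)/6)² = 1.000
te_G = (2 + 4·5 + 14)/6 = 36/6 = 6; σ²_G = ((14−2)/6)² = 4.000
te_H = (9 + 4·14 + 25)/6 = 90/6 = 15; σ²_H = ((25−9)/6)² = 7.111
te_I = (7 + 4·12 + 17)/6 = 72/6 = 12; σ²_I = ((17−7)/6)² = 2.778

Forward pass:
ES_A = 0; EF_A = 15
ES_B = 0; EF_B = 14
ES_C = max(EF_A=15, EF_B=14) = 15; EF_C = 15+3 = 18
ES_D = 14; EF_D = 14+9 = 23
ES_E = 18; EF_E = 18+4 = 22
ES_F = max(EF_B=14, EF_C=18) = 18; EF_F = 18+7 = 25
ES_G = max(EF_B=14, EF_D=23) = 23; EF_G = 23+6 = 29
ES_H = 23; EF_H = 23+15 = 38
ES_I = max(EF_A=15, EF_E=22, EF_F=25, EF_G=29, EF_H=38) = 38; EF_I = 38+12 = 50
Expected project duration μ = 50 days. Critical path: B → D → H → I.

Variance along critical path = 0.444 + 5.444 + 7.111 + 2.778 = 15.778; σ = √15.778 = 3.972 days.
Z = (52 − 50) / 3.972 = 0.504
P(T ≤ 52) = Φ(0.504) ≈ 0.693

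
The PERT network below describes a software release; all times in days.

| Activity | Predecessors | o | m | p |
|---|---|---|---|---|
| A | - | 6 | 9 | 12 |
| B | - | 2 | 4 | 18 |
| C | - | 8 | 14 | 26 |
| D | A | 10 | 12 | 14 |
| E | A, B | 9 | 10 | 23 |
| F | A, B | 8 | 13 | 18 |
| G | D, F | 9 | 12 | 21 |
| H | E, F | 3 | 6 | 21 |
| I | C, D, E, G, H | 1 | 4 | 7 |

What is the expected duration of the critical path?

te_A = (6 + 4·9 + 12)/6 = 54/6 = 9
te_B = (2 + 4·4 + 18)/6 = 36/6 = 6
te_C = (8 + 4·14 + 26)/6 = 90/6 = 15
te_D = (10 + 4·12 + 14)/6 = 72/6 = 12
te_E = (9 + 4·10 + 23)/6 = 72/6 = 12
te_F = (8 + 4·13 + 18)/6 = 78/6 = 13
te_G = (9 + 4·12 + 21)/6 = 78/6 = 13
te_H = (3 + 4·6 + 21)/6 = 48/6 = 8
te_I = (1 + 4·4 + 7)/6 = 24/6 = 4

Forward pass:
ES_A = 0; EF_A = 9
ES_B = 0; EF_B = 6
ES_C = 0; EF_C = 15
ES_D = 9; EF_D = 9+12 = 21
ES_E = max(EF_A=9, EF_B=6) = 9; EF_E = 9+12 = 21
ES_F = max(EF_A=9, EF_B=6) = 9; EF_F = 9+13 = 22
ES_G = max(EF_D=21, EF_F=22) = 22; EF_G = 22+13 = 35
ES_H = max(EF_E=21, EF_F=22) = 22; EF_H = 22+8 = 30
ES_I = max(EF_C=15, EF_D=21, EF_E=21, EF_G=35, EF_H=30) = 35; EF_I = 35+4 = 39
Expected project duration μ = 39 days. Critical path: A → F → G → I.

39 days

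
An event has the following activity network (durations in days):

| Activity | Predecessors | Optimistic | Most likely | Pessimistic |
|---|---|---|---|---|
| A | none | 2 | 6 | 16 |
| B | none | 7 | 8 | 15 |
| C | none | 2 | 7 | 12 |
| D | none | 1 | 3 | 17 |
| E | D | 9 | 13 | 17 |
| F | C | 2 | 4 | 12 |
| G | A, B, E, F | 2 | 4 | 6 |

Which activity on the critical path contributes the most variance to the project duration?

te_A = (2 + 4·6 + 16)/6 = 42/6 = 7; σ²_A = ((16−2)/6)² = 5.444
te_B = (7 + 4·8 + 15)/6 = 54/6 = 9; σ²_B = ((15−7)/6)² = 1.778
te_C = (2 + 4·7 + 12)/6 = 42/6 = 7; σ²_C = ((12−2)/6)² = 2.778
te_D = (1 + 4·3 + 17)/6 = 30/6 = 5; σ²_D = ((17−1)/6)² = 7.111
te_E = (9 + 4·13 + 17)/6 = 78/6 = 13; σ²_E = ((17−9)/6)² = 1.778
te_F = (2 + 4·4 + 12)/6 = 30/6 = 5; σ²_F = ((12−2)/6)² = 2.778
te_G = (2 + 4·4 + 6)/6 = 24/6 = 4; σ²_G = ((6−2)/6)² = 0.444

Forward pass:
ES_A = 0; EF_A = 7
ES_B = 0; EF_B = 9
ES_C = 0; EF_C = 7
ES_D = 0; EF_D = 5
ES_E = 5; EF_E = 5+13 = 18
ES_F = 7; EF_F = 7+5 = 12
ES_G = max(EF_A=7, EF_B=9, EF_E=18, EF_F=12) = 18; EF_G = 18+4 = 22
Expected project duration μ = 22 days. Critical path: D → E → G.

Variances on critical path: σ²_D=7.111, σ²_E=1.778, σ²_G=0.444.
Largest is σ²_D = 7.111.

D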